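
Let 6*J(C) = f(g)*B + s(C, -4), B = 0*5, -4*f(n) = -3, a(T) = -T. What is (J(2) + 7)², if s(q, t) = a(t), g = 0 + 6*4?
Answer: 529/9 ≈ 58.778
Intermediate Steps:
g = 24 (g = 0 + 24 = 24)
s(q, t) = -t
f(n) = ¾ (f(n) = -¼*(-3) = ¾)
B = 0
J(C) = ⅔ (J(C) = ((¾)*0 - 1*(-4))/6 = (0 + 4)/6 = (⅙)*4 = ⅔)
(J(2) + 7)² = (⅔ + 7)² = (23/3)² = 529/9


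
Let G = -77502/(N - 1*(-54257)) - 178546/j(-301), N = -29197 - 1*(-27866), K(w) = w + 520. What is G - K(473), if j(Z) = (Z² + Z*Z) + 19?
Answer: -1591276373836/1598550441 ≈ -995.45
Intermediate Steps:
K(w) = 520 + w
N = -1331 (N = -29197 + 27866 = -1331)
j(Z) = 19 + 2*Z² (j(Z) = (Z² + Z²) + 19 = 2*Z² + 19 = 19 + 2*Z²)
G = -3915785923/1598550441 (G = -77502/(-1331 - 1*(-54257)) - 178546/(19 + 2*(-301)²) = -77502/(-1331 + 54257) - 178546/(19 + 2*90601) = -77502/52926 - 178546/(19 + 181202) = -77502*1/52926 - 178546/181221 = -12917/8821 - 178546*1/181221 = -12917/8821 - 178546/181221 = -3915785923/1598550441 ≈ -2.4496)
G - K(473) = -3915785923/1598550441 - (520 + 473) = -3915785923/1598550441 - 1*993 = -3915785923/1598550441 - 993 = -1591276373836/1598550441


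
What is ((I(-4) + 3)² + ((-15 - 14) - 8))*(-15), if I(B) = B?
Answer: 540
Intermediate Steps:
((I(-4) + 3)² + ((-15 - 14) - 8))*(-15) = ((-4 + 3)² + ((-15 - 14) - 8))*(-15) = ((-1)² + (-29 - 8))*(-15) = (1 - 37)*(-15) = -36*(-15) = 540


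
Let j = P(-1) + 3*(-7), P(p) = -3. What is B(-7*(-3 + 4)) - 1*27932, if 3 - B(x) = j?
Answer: -27905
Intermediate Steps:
j = -24 (j = -3 + 3*(-7) = -3 - 21 = -24)
B(x) = 27 (B(x) = 3 - 1*(-24) = 3 + 24 = 27)
B(-7*(-3 + 4)) - 1*27932 = 27 - 1*27932 = 27 - 27932 = -27905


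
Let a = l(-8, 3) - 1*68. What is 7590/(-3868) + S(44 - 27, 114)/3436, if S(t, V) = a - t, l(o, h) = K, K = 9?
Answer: -3296651/1661306 ≈ -1.9844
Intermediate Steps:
l(o, h) = 9
a = -59 (a = 9 - 1*68 = 9 - 68 = -59)
S(t, V) = -59 - t
7590/(-3868) + S(44 - 27, 114)/3436 = 7590/(-3868) + (-59 - (44 - 27))/3436 = 7590*(-1/3868) + (-59 - 1*17)*(1/3436) = -3795/1934 + (-59 - 17)*(1/3436) = -3795/1934 - 76*1/3436 = -3795/1934 - 19/859 = -3296651/1661306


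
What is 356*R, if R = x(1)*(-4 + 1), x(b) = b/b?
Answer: -1068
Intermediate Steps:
x(b) = 1
R = -3 (R = 1*(-4 + 1) = 1*(-3) = -3)
356*R = 356*(-3) = -1068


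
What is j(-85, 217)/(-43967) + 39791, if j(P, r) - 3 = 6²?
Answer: 1749490858/43967 ≈ 39791.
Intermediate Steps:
j(P, r) = 39 (j(P, r) = 3 + 6² = 3 + 36 = 39)
j(-85, 217)/(-43967) + 39791 = 39/(-43967) + 39791 = 39*(-1/43967) + 39791 = -39/43967 + 39791 = 1749490858/43967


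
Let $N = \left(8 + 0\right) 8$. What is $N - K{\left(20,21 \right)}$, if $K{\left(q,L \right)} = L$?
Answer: $43$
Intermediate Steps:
$N = 64$ ($N = 8 \cdot 8 = 64$)
$N - K{\left(20,21 \right)} = 64 - 21 = 43$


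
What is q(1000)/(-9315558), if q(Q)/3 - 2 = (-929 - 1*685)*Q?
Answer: 806999/1552593 ≈ 0.51978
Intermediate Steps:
q(Q) = 6 - 4842*Q (q(Q) = 6 + 3*((-929 - 1*685)*Q) = 6 + 3*((-929 - 685)*Q) = 6 + 3*(-1614*Q) = 6 - 4842*Q)
q(1000)/(-9315558) = (6 - 4842*1000)/(-9315558) = (6 - 4842000)*(-1/9315558) = -4841994*(-1/9315558) = 806999/1552593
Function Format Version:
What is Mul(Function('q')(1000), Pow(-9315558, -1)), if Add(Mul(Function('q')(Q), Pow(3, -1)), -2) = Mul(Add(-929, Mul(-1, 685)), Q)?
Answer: Rational(806999, 1552593) ≈ 0.51978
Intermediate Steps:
Function('q')(Q) = Add(6, Mul(-4842, Q)) (Function('q')(Q) = Add(6, Mul(3, Mul(Add(-929, Mul(-1, 685)), Q))) = Add(6, Mul(3, Mul(Add(-929, -685), Q))) = Add(6, Mul(3, Mul(-1614, Q))) = Add(6, Mul(-4842, Q)))
Mul(Function('q')(1000), Pow(-9315558, -1)) = Mul(Add(6, Mul(-4842, 1000)), Pow(-9315558, -1)) = Mul(Add(6, -4842000), Rational(-1, 9315558)) = Mul(-4841994, Rational(-1, 9315558)) = Rational(806999, 1552593)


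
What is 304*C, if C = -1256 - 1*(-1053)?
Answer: -61712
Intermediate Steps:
C = -203 (C = -1256 + 1053 = -203)
304*C = 304*(-203) = -61712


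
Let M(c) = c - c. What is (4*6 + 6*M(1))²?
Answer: 576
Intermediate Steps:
M(c) = 0
(4*6 + 6*M(1))² = (4*6 + 6*0)² = (24 + 0)² = 24² = 576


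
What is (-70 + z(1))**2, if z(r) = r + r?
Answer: 4624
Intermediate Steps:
z(r) = 2*r
(-70 + z(1))**2 = (-70 + 2*1)**2 = (-70 + 2)**2 = (-68)**2 = 4624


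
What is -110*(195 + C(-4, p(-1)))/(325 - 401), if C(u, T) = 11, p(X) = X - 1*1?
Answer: 5665/19 ≈ 298.16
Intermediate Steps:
p(X) = -1 + X (p(X) = X - 1 = -1 + X)
-110*(195 + C(-4, p(-1)))/(325 - 401) = -110*(195 + 11)/(325 - 401) = -22660/(-76) = -22660*(-1)/76 = -110*(-103/38) = 5665/19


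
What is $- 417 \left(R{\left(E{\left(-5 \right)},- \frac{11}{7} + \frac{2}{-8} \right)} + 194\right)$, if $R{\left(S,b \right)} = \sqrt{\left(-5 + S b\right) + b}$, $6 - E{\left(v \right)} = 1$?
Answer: $-80898 - \frac{417 i \sqrt{3122}}{14} \approx -80898.0 - 1664.3 i$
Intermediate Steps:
$E{\left(v \right)} = 5$ ($E{\left(v \right)} = 6 - 1 = 5$)
$R{\left(S,b \right)} = \sqrt{-5 + b + S b}$
$- 417 \left(R{\left(E{\left(-5 \right)},- \frac{11}{7} + \frac{2}{-8} \right)} + 194\right) = - 417 \left(\sqrt{-5 + \left(- \frac{11}{7} + \frac{2}{-8}\right) + 5 \left(- \frac{11}{7} + \frac{2}{-8}\right)} + 194\right) = - 417 \left(\sqrt{-5 + \left(\left(-11\right) \frac{1}{7} + 2 \left(- \frac{1}{8}\right)\right) + 5 \left(\left(-11\right) \frac{1}{7} + 2 \left(- \frac{1}{8}\right)\right)} + 194\right) = - 417 \left(\sqrt{-5 - \frac{51}{28} + 5 \left(- \frac{11}{7} - \frac{1}{4}\right)} + 194\right) = - 417 \left(\sqrt{-5 - \frac{51}{28} + 5 \left(- \frac{51}{28}\right)} + 194\right) = - 417 \left(\sqrt{-5 - \frac{51}{28} - \frac{255}{28}} + 194\right) = - 417 \left(\sqrt{- \frac{223}{14}} + 194\right) = - 417 \left(\frac{i \sqrt{3122}}{14} + 194\right) = - 417 \left(194 + \frac{i \sqrt{3122}}{14}\right) = -80898 - \frac{417 i \sqrt{3122}}{14}$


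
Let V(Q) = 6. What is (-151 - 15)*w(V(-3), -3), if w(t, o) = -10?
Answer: 1660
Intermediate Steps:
(-151 - 15)*w(V(-3), -3) = (-151 - 15)*(-10) = -166*(-10) = 1660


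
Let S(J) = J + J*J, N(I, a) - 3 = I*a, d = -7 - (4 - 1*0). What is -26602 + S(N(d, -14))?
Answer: -1796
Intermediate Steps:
d = -11 (d = -7 - (4 + 0) = -7 - 1*4 = -7 - 4 = -11)
N(I, a) = 3 + I*a
S(J) = J + J²
-26602 + S(N(d, -14)) = -26602 + (3 - 11*(-14))*(1 + (3 - 11*(-14))) = -26602 + (3 + 154)*(1 + (3 + 154)) = -26602 + 157*(1 + 157) = -26602 + 157*158 = -26602 + 24806 = -1796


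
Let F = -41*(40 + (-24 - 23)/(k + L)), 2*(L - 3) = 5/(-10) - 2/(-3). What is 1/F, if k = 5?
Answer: -97/135956 ≈ -0.00071347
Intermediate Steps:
L = 37/12 (L = 3 + (5/(-10) - 2/(-3))/2 = 3 + (5*(-1/10) - 2*(-1/3))/2 = 3 + (-1/2 + 2/3)/2 = 3 + (1/2)*(1/6) = 3 + 1/12 = 37/12 ≈ 3.0833)
F = -135956/97 (F = -41*(40 + (-24 - 23)/(5 + 37/12)) = -41*(40 - 47/97/12) = -41*(40 - 47*12/97) = -41*(40 - 564/97) = -41*3316/97 = -135956/97 ≈ -1401.6)
1/F = 1/(-135956/97) = -97/135956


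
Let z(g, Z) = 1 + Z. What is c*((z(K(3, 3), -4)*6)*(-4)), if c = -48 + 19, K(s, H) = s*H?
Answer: -2088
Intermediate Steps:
K(s, H) = H*s
c = -29
c*((z(K(3, 3), -4)*6)*(-4)) = -29*(1 - 4)*6*(-4) = -29*(-3*6)*(-4) = -(-522)*(-4) = -29*72 = -2088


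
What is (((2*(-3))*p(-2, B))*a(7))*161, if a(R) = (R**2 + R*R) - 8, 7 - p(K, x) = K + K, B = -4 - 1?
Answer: -956340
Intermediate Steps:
B = -5
p(K, x) = 7 - 2*K (p(K, x) = 7 - (K + K) = 7 - 2*K)
a(R) = -8 + 2*R**2 (a(R) = (R**2 + R**2) - 8 = 2*R**2 - 8 = -8 + 2*R**2)
(((2*(-3))*p(-2, B))*a(7))*161 = (((2*(-3))*(7 - 2*(-2)))*(-8 + 2*7**2))*161 = ((-6*(7 + 4))*(-8 + 2*49))*161 = ((-6*11)*(-8 + 98))*161 = -66*90*161 = -5940*161 = -956340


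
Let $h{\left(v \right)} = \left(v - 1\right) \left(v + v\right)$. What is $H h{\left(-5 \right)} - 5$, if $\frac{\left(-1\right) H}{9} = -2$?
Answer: $1075$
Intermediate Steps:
$H = 18$ ($H = \left(-9\right) \left(-2\right) = 18$)
$h{\left(v \right)} = 2 v \left(-1 + v\right)$ ($h{\left(v \right)} = \left(-1 + v\right) 2 v = 2 v \left(-1 + v\right)$)
$H h{\left(-5 \right)} - 5 = 18 \cdot 2 \left(-5\right) \left(-1 - 5\right) - 5 = 18 \cdot 2 \left(-5\right) \left(-6\right) - 5 = 18 \cdot 60 - 5 = 1080 - 5 = 1075$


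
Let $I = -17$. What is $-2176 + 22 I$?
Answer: $-2550$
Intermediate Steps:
$-2176 + 22 I = -2176 + 22 \left(-17\right) = -2176 - 374 = -2550$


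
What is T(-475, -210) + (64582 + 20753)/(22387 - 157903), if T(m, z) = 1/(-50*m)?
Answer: -337761789/536417500 ≈ -0.62966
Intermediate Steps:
T(m, z) = -1/(50*m)
T(-475, -210) + (64582 + 20753)/(22387 - 157903) = -1/50/(-475) + (64582 + 20753)/(22387 - 157903) = -1/50*(-1/475) + 85335/(-135516) = 1/23750 + 85335*(-1/135516) = 1/23750 - 28445/45172 = -337761789/536417500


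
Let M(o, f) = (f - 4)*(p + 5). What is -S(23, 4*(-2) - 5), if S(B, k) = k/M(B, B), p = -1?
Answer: 13/76 ≈ 0.17105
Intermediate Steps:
M(o, f) = -16 + 4*f (M(o, f) = (f - 4)*(-1 + 5) = (-4 + f)*4 = -16 + 4*f)
S(B, k) = k/(-16 + 4*B)
-S(23, 4*(-2) - 5) = -(4*(-2) - 5)/(4*(-4 + 23)) = -(-8 - 5)/(4*19) = -(-13)/(4*19) = -1*(-13/76) = 13/76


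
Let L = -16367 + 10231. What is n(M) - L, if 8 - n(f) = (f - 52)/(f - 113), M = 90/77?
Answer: 52902070/8611 ≈ 6143.5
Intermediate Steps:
M = 90/77 (M = 90*(1/77) = 90/77 ≈ 1.1688)
L = -6136
n(f) = 8 - (-52 + f)/(-113 + f) (n(f) = 8 - (f - 52)/(f - 113) = 8 - (-52 + f)/(-113 + f))
n(M) - L = (-852 + 7*(90/77))/(-113 + 90/77) - 1*(-6136) = (-852 + 90/11)/(-8611/77) + 6136 = -77/8611*(-9282/11) + 6136 = 64974/8611 + 6136 = 52902070/8611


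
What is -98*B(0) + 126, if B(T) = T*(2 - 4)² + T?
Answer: 126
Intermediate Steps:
B(T) = 5*T (B(T) = T*(-2)² + T = T*4 + T = 4*T + T = 5*T)
-98*B(0) + 126 = -490*0 + 126 = -98*0 + 126 = 0 + 126 = 126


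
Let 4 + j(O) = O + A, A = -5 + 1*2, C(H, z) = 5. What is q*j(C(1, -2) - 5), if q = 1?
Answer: -7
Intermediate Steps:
A = -3 (A = -5 + 2 = -3)
j(O) = -7 + O (j(O) = -4 + (O - 3) = -4 + (-3 + O) = -7 + O)
q*j(C(1, -2) - 5) = 1*(-7 + (5 - 5)) = 1*(-7 + 0) = 1*(-7) = -7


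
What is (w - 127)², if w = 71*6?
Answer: 89401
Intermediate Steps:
w = 426
(w - 127)² = (426 - 127)² = 299² = 89401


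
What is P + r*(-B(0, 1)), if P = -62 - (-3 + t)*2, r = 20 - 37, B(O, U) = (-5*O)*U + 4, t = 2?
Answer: 8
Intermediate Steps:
B(O, U) = 4 - 5*O*U (B(O, U) = -5*O*U + 4 = 4 - 5*O*U)
r = -17
P = -60 (P = -62 - (-3 + 2)*2 = -62 - (-1)*2 = -62 - 1*(-2) = -62 + 2 = -60)
P + r*(-B(0, 1)) = -60 - (-17)*(4 - 5*0*1) = -60 - (-17)*(4 + 0) = -60 - (-17)*4 = -60 - 17*(-4) = -60 + 68 = 8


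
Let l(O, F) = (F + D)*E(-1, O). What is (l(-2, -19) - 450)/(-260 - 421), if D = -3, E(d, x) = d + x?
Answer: 128/227 ≈ 0.56388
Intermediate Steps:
l(O, F) = (-1 + O)*(-3 + F) (l(O, F) = (F - 3)*(-1 + O) = (-3 + F)*(-1 + O) = (-1 + O)*(-3 + F))
(l(-2, -19) - 450)/(-260 - 421) = ((-1 - 2)*(-3 - 19) - 450)/(-260 - 421) = (-3*(-22) - 450)/(-681) = (66 - 450)*(-1/681) = -384*(-1/681) = 128/227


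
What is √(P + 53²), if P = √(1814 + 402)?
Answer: √(2809 + 2*√554) ≈ 53.442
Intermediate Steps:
P = 2*√554 (P = √2216 = 2*√554 ≈ 47.074)
√(P + 53²) = √(2*√554 + 53²) = √(2*√554 + 2809) = √(2809 + 2*√554)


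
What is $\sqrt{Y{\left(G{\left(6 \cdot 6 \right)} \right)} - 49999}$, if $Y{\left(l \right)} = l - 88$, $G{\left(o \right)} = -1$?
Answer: $2 i \sqrt{12522} \approx 223.8 i$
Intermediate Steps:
$Y{\left(l \right)} = -88 + l$ ($Y{\left(l \right)} = l - 88 = -88 + l$)
$\sqrt{Y{\left(G{\left(6 \cdot 6 \right)} \right)} - 49999} = \sqrt{\left(-88 - 1\right) - 49999} = \sqrt{-89 - 49999} = \sqrt{-50088} = 2 i \sqrt{12522}$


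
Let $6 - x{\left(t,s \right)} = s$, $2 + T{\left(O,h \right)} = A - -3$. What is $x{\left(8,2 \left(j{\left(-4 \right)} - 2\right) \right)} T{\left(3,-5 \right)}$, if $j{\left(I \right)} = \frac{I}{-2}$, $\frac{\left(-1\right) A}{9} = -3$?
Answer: $168$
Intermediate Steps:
$A = 27$ ($A = \left(-9\right) \left(-3\right) = 27$)
$j{\left(I \right)} = - \frac{I}{2}$ ($j{\left(I \right)} = I \left(- \frac{1}{2}\right) = - \frac{I}{2}$)
$T{\left(O,h \right)} = 28$ ($T{\left(O,h \right)} = -2 + \left(27 - -3\right) = -2 + \left(27 + 3\right) = -2 + 30 = 28$)
$x{\left(t,s \right)} = 6 - s$
$x{\left(8,2 \left(j{\left(-4 \right)} - 2\right) \right)} T{\left(3,-5 \right)} = \left(6 - 2 \left(\left(- \frac{1}{2}\right) \left(-4\right) - 2\right)\right) 28 = \left(6 - 2 \left(2 - 2\right)\right) 28 = \left(6 - 2 \cdot 0\right) 28 = \left(6 - 0\right) 28 = \left(6 + 0\right) 28 = 6 \cdot 28 = 168$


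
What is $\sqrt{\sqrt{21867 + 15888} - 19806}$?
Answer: $\sqrt{-19806 + 3 \sqrt{4195}} \approx 140.04 i$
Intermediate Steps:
$\sqrt{\sqrt{21867 + 15888} - 19806} = \sqrt{\sqrt{37755} - 19806} = \sqrt{3 \sqrt{4195} - 19806} = \sqrt{-19806 + 3 \sqrt{4195}}$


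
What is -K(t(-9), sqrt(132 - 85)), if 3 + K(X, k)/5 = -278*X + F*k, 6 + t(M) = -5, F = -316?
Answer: -15275 + 1580*sqrt(47) ≈ -4443.1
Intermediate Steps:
t(M) = -11 (t(M) = -6 - 5 = -11)
K(X, k) = -15 - 1580*k - 1390*X (K(X, k) = -15 + 5*(-278*X - 316*k) = -15 + 5*(-316*k - 278*X) = -15 + (-1580*k - 1390*X) = -15 - 1580*k - 1390*X)
-K(t(-9), sqrt(132 - 85)) = -(-15 - 1580*sqrt(132 - 85) - 1390*(-11)) = -(-15 - 1580*sqrt(47) + 15290) = -(15275 - 1580*sqrt(47)) = -15275 + 1580*sqrt(47)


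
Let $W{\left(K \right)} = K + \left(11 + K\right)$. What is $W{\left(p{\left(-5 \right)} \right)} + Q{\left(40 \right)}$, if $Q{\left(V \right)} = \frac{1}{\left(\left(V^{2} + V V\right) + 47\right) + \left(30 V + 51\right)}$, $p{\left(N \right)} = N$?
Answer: $\frac{4499}{4498} \approx 1.0002$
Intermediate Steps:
$W{\left(K \right)} = 11 + 2 K$
$Q{\left(V \right)} = \frac{1}{98 + 2 V^{2} + 30 V}$ ($Q{\left(V \right)} = \frac{1}{\left(\left(V^{2} + V^{2}\right) + 47\right) + \left(51 + 30 V\right)} = \frac{1}{\left(2 V^{2} + 47\right) + \left(51 + 30 V\right)} = \frac{1}{\left(47 + 2 V^{2}\right) + \left(51 + 30 V\right)} = \frac{1}{98 + 2 V^{2} + 30 V}$)
$W{\left(p{\left(-5 \right)} \right)} + Q{\left(40 \right)} = \left(11 + 2 \left(-5\right)\right) + \frac{1}{2 \left(49 + 40^{2} + 15 \cdot 40\right)} = \left(11 - 10\right) + \frac{1}{2 \left(49 + 1600 + 600\right)} = 1 + \frac{1}{2 \cdot 2249} = 1 + \frac{1}{2} \cdot \frac{1}{2249} = 1 + \frac{1}{4498} = \frac{4499}{4498}$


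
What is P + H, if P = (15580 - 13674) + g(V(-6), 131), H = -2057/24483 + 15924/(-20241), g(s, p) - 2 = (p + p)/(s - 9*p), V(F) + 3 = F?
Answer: 20789746024031/10902328866 ≈ 1906.9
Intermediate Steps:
V(F) = -3 + F
g(s, p) = 2 + 2*p/(s - 9*p) (g(s, p) = 2 + (p + p)/(s - 9*p) = 2 + (2*p)/(s - 9*p) = 2 + 2*p/(s - 9*p))
H = -47944781/55062267 (H = -2057*1/24483 + 15924*(-1/20241) = -2057/24483 - 5308/6747 = -47944781/55062267 ≈ -0.87074)
P = 1133221/594 (P = (15580 - 13674) + 2*(-(-3 - 6) + 8*131)/(-(-3 - 6) + 9*131) = 1906 + 2*(-1*(-9) + 1048)/(-1*(-9) + 1179) = 1906 + 2*(9 + 1048)/(9 + 1179) = 1906 + 2*1057/1188 = 1906 + 2*(1/1188)*1057 = 1906 + 1057/594 = 1133221/594 ≈ 1907.8)
P + H = 1133221/594 - 47944781/55062267 = 20789746024031/10902328866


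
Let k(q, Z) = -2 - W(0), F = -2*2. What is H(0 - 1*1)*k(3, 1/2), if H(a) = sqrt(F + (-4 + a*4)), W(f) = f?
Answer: -4*I*sqrt(3) ≈ -6.9282*I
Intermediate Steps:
F = -4
H(a) = sqrt(-8 + 4*a) (H(a) = sqrt(-4 + (-4 + a*4)) = sqrt(-4 + (-4 + 4*a)) = sqrt(-8 + 4*a))
k(q, Z) = -2 (k(q, Z) = -2 - 1*0 = -2 + 0 = -2)
H(0 - 1*1)*k(3, 1/2) = (2*sqrt(-2 + (0 - 1*1)))*(-2) = (2*sqrt(-2 + (0 - 1)))*(-2) = (2*sqrt(-2 - 1))*(-2) = (2*sqrt(-3))*(-2) = (2*(I*sqrt(3)))*(-2) = (2*I*sqrt(3))*(-2) = -4*I*sqrt(3)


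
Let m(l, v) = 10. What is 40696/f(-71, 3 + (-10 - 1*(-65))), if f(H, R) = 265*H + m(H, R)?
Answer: -40696/18805 ≈ -2.1641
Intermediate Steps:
f(H, R) = 10 + 265*H (f(H, R) = 265*H + 10 = 10 + 265*H)
40696/f(-71, 3 + (-10 - 1*(-65))) = 40696/(10 + 265*(-71)) = 40696/(10 - 18815) = 40696/(-18805) = 40696*(-1/18805) = -40696/18805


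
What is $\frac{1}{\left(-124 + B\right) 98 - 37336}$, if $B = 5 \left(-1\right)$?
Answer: $- \frac{1}{49978} \approx -2.0009 \cdot 10^{-5}$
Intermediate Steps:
$B = -5$
$\frac{1}{\left(-124 + B\right) 98 - 37336} = \frac{1}{\left(-124 - 5\right) 98 - 37336} = \frac{1}{\left(-129\right) 98 - 37336} = \frac{1}{-12642 - 37336} = \frac{1}{-49978} = - \frac{1}{49978}$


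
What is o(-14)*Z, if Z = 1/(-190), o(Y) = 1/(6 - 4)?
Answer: -1/380 ≈ -0.0026316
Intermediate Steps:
o(Y) = ½ (o(Y) = 1/2 = ½)
Z = -1/190 ≈ -0.0052632
o(-14)*Z = (½)*(-1/190) = -1/380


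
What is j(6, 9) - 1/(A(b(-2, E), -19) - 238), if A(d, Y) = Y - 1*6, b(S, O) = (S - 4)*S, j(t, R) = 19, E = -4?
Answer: 4998/263 ≈ 19.004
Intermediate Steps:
b(S, O) = S*(-4 + S) (b(S, O) = (-4 + S)*S = S*(-4 + S))
A(d, Y) = -6 + Y (A(d, Y) = Y - 6 = -6 + Y)
j(6, 9) - 1/(A(b(-2, E), -19) - 238) = 19 - 1/((-6 - 19) - 238) = 19 - 1/(-25 - 238) = 19 - 1/(-263) = 19 - 1*(-1/263) = 19 + 1/263 = 4998/263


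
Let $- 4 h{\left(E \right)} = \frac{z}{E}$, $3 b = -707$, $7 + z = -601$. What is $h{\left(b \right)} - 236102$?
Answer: $- \frac{166924570}{707} \approx -2.361 \cdot 10^{5}$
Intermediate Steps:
$z = -608$ ($z = -7 - 601 = -608$)
$b = - \frac{707}{3}$ ($b = \frac{1}{3} \left(-707\right) = - \frac{707}{3} \approx -235.67$)
$h{\left(E \right)} = \frac{152}{E}$ ($h{\left(E \right)} = - \frac{\left(-608\right) \frac{1}{E}}{4} = \frac{152}{E}$)
$h{\left(b \right)} - 236102 = \frac{152}{- \frac{707}{3}} - 236102 = 152 \left(- \frac{3}{707}\right) - 236102 = - \frac{456}{707} - 236102 = - \frac{166924570}{707}$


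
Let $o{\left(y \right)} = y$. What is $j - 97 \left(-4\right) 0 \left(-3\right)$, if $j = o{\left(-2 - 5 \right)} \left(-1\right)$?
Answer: $7$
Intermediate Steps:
$j = 7$ ($j = \left(-2 - 5\right) \left(-1\right) = \left(-7\right) \left(-1\right) = 7$)
$j - 97 \left(-4\right) 0 \left(-3\right) = 7 - 97 \left(-4\right) 0 \left(-3\right) = 7 - 97 \cdot 0 \left(-3\right) = 7 - 0 = 7 + 0 = 7$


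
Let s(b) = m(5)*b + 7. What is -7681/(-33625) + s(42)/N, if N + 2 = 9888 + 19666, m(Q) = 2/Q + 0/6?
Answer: 227789187/993686000 ≈ 0.22924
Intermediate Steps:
m(Q) = 2/Q (m(Q) = 2/Q + 0*(1/6) = 2/Q + 0 = 2/Q)
s(b) = 7 + 2*b/5 (s(b) = (2/5)*b + 7 = (2*(1/5))*b + 7 = 2*b/5 + 7 = 7 + 2*b/5)
N = 29552 (N = -2 + (9888 + 19666) = -2 + 29554 = 29552)
-7681/(-33625) + s(42)/N = -7681/(-33625) + (7 + (2/5)*42)/29552 = -7681*(-1/33625) + (7 + 84/5)*(1/29552) = 7681/33625 + (119/5)*(1/29552) = 7681/33625 + 119/147760 = 227789187/993686000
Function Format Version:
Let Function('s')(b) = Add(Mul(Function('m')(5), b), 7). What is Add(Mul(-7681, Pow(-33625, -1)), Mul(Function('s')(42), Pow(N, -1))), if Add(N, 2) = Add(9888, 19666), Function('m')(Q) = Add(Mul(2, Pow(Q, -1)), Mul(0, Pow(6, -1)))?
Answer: Rational(227789187, 993686000) ≈ 0.22924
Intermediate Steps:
Function('m')(Q) = Mul(2, Pow(Q, -1)) (Function('m')(Q) = Add(Mul(2, Pow(Q, -1)), Mul(0, Rational(1, 6))) = Add(Mul(2, Pow(Q, -1)), 0) = Mul(2, Pow(Q, -1)))
Function('s')(b) = Add(7, Mul(Rational(2, 5), b)) (Function('s')(b) = Add(Mul(Mul(2, Pow(5, -1)), b), 7) = Add(Mul(Mul(2, Rational(1, 5)), b), 7) = Add(Mul(Rational(2, 5), b), 7) = Add(7, Mul(Rational(2, 5), b)))
N = 29552 (N = Add(-2, Add(9888, 19666)) = Add(-2, 29554) = 29552)
Add(Mul(-7681, Pow(-33625, -1)), Mul(Function('s')(42), Pow(N, -1))) = Add(Mul(-7681, Pow(-33625, -1)), Mul(Add(7, Mul(Rational(2, 5), 42)), Pow(29552, -1))) = Add(Mul(-7681, Rational(-1, 33625)), Mul(Add(7, Rational(84, 5)), Rational(1, 29552))) = Add(Rational(7681, 33625), Mul(Rational(119, 5), Rational(1, 29552))) = Add(Rational(7681, 33625), Rational(119, 147760)) = Rational(227789187, 993686000)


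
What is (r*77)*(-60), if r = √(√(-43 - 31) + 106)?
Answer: -4620*√(106 + I*√74) ≈ -47605.0 - 1928.5*I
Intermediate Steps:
r = √(106 + I*√74) (r = √(√(-74) + 106) = √(I*√74 + 106) = √(106 + I*√74) ≈ 10.304 + 0.41742*I)
(r*77)*(-60) = (√(106 + I*√74)*77)*(-60) = (77*√(106 + I*√74))*(-60) = -4620*√(106 + I*√74)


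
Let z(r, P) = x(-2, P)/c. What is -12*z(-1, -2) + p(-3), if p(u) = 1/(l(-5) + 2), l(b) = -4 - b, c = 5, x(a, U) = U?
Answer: 77/15 ≈ 5.1333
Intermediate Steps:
p(u) = ⅓ (p(u) = 1/((-4 - 1*(-5)) + 2) = 1/((-4 + 5) + 2) = 1/(1 + 2) = 1/3 = ⅓)
z(r, P) = P/5
-12*z(-1, -2) + p(-3) = -12*(-2)/5 + ⅓ = -12*(-⅖) + ⅓ = 24/5 + ⅓ = 77/15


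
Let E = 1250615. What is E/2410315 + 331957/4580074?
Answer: 1305606036393/2207884212662 ≈ 0.59134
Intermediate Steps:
E/2410315 + 331957/4580074 = 1250615/2410315 + 331957/4580074 = 1250615*(1/2410315) + 331957*(1/4580074) = 250123/482063 + 331957/4580074 = 1305606036393/2207884212662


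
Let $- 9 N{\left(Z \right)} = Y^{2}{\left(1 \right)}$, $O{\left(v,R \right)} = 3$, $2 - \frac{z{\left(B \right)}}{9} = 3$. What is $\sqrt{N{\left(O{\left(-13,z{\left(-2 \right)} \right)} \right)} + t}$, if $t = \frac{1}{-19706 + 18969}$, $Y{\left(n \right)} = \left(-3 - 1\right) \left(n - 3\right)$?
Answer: $\frac{i \sqrt{34769449}}{2211} \approx 2.6669 i$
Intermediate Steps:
$Y{\left(n \right)} = 12 - 4 n$ ($Y{\left(n \right)} = - 4 \left(-3 + n\right) = 12 - 4 n$)
$z{\left(B \right)} = -9$ ($z{\left(B \right)} = 18 - 27 = -9$)
$N{\left(Z \right)} = - \frac{64}{9}$ ($N{\left(Z \right)} = - \frac{\left(12 - 4\right)^{2}}{9} = - \frac{8^{2}}{9} = \left(- \frac{1}{9}\right) 64 = - \frac{64}{9}$)
$t = - \frac{1}{737}$ ($t = \frac{1}{-737} = - \frac{1}{737} \approx -0.0013569$)
$\sqrt{N{\left(O{\left(-13,z{\left(-2 \right)} \right)} \right)} + t} = \sqrt{- \frac{64}{9} - \frac{1}{737}} = \sqrt{- \frac{47177}{6633}} = \frac{i \sqrt{34769449}}{2211}$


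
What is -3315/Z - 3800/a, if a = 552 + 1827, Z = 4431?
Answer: -8241395/3513783 ≈ -2.3454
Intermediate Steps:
a = 2379
-3315/Z - 3800/a = -3315/4431 - 3800/2379 = -3315*1/4431 - 3800*1/2379 = -1105/1477 - 3800/2379 = -8241395/3513783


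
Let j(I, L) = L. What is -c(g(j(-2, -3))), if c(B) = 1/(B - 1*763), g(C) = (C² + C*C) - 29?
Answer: 1/774 ≈ 0.0012920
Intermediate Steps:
g(C) = -29 + 2*C² (g(C) = (C² + C²) - 29 = 2*C² - 29 = -29 + 2*C²)
c(B) = 1/(-763 + B) (c(B) = 1/(B - 763) = 1/(-763 + B))
-c(g(j(-2, -3))) = -1/(-763 + (-29 + 2*(-3)²)) = -1/(-763 + (-29 + 2*9)) = -1/(-763 + (-29 + 18)) = -1/(-763 - 11) = -1/(-774) = -1*(-1/774) = 1/774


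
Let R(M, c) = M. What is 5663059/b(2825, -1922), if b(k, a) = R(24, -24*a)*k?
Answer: 5663059/67800 ≈ 83.526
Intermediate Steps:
b(k, a) = 24*k
5663059/b(2825, -1922) = 5663059/((24*2825)) = 5663059/67800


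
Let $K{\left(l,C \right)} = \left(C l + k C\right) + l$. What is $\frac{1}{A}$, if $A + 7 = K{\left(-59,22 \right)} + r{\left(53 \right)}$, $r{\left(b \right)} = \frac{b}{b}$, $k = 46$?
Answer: $- \frac{1}{351} \approx -0.002849$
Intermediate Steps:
$K{\left(l,C \right)} = l + 46 C + C l$ ($K{\left(l,C \right)} = \left(C l + 46 C\right) + l = \left(46 C + C l\right) + l = l + 46 C + C l$)
$r{\left(b \right)} = 1$
$A = -351$ ($A = -7 + \left(\left(-59 + 46 \cdot 22 + 22 \left(-59\right)\right) + 1\right) = -7 + \left(\left(-59 + 1012 - 1298\right) + 1\right) = -7 + \left(-345 + 1\right) = -7 - 344 = -351$)
$\frac{1}{A} = \frac{1}{-351} = - \frac{1}{351}$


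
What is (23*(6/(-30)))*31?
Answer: -713/5 ≈ -142.60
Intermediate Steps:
(23*(6/(-30)))*31 = (23*(6*(-1/30)))*31 = (23*(-⅕))*31 = -23/5*31 = -713/5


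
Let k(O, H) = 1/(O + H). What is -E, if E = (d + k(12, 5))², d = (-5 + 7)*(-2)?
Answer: -4489/289 ≈ -15.533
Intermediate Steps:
k(O, H) = 1/(H + O)
d = -4 (d = 2*(-2) = -4)
E = 4489/289 (E = (-4 + 1/(5 + 12))² = (-4 + 1/17)² = (-67/17)² = 4489/289 ≈ 15.533)
-E = -1*4489/289 = -4489/289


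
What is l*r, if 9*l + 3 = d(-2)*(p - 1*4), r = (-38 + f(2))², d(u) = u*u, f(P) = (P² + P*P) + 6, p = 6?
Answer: 320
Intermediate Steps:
f(P) = 6 + 2*P² (f(P) = (P² + P²) + 6 = 2*P² + 6 = 6 + 2*P²)
d(u) = u²
r = 576 (r = (-38 + (6 + 2*2²))² = (-38 + (6 + 2*4))² = (-38 + (6 + 8))² = (-38 + 14)² = (-24)² = 576)
l = 5/9 (l = -⅓ + ((-2)²*(6 - 1*4))/9 = -⅓ + (4*(6 - 4))/9 = -⅓ + (4*2)/9 = -⅓ + (⅑)*8 = -⅓ + 8/9 = 5/9 ≈ 0.55556)
l*r = (5/9)*576 = 320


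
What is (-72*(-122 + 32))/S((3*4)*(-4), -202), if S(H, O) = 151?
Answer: 6480/151 ≈ 42.914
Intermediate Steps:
(-72*(-122 + 32))/S((3*4)*(-4), -202) = -72*(-122 + 32)/151 = -72*(-90)*(1/151) = 6480*(1/151) = 6480/151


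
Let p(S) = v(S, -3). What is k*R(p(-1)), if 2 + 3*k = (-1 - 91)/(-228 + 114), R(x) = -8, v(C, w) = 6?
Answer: 544/171 ≈ 3.1813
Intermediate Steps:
p(S) = 6
k = -68/171 (k = -⅔ + ((-1 - 91)/(-228 + 114))/3 = -⅔ + (-92/(-114))/3 = -⅔ + (-92*(-1/114))/3 = -⅔ + (⅓)*(46/57) = -⅔ + 46/171 = -68/171 ≈ -0.39766)
k*R(p(-1)) = -68/171*(-8) = 544/171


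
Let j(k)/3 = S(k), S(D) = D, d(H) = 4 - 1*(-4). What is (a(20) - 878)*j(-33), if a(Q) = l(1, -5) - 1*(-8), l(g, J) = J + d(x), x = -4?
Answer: 85833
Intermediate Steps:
d(H) = 8 (d(H) = 4 + 4 = 8)
j(k) = 3*k
l(g, J) = 8 + J (l(g, J) = J + 8 = 8 + J)
a(Q) = 11 (a(Q) = (8 - 5) - 1*(-8) = 3 + 8 = 11)
(a(20) - 878)*j(-33) = (11 - 878)*(3*(-33)) = -867*(-99) = 85833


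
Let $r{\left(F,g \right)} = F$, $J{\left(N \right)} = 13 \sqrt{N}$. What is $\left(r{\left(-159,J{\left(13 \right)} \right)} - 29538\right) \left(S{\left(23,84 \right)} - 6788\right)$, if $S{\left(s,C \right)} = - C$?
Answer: $204077784$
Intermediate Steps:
$\left(r{\left(-159,J{\left(13 \right)} \right)} - 29538\right) \left(S{\left(23,84 \right)} - 6788\right) = \left(-159 - 29538\right) \left(\left(-1\right) 84 - 6788\right) = - 29697 \left(-84 - 6788\right) = \left(-29697\right) \left(-6872\right) = 204077784$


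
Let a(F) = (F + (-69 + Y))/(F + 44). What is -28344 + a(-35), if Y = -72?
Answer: -255272/9 ≈ -28364.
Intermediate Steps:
a(F) = (-141 + F)/(44 + F) (a(F) = (F + (-69 - 72))/(F + 44) = (F - 141)/(44 + F) = (-141 + F)/(44 + F))
-28344 + a(-35) = -28344 + (-141 - 35)/(44 - 35) = -28344 - 176/9 = -255272/9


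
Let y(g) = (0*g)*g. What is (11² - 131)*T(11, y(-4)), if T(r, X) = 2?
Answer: -20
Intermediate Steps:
y(g) = 0 (y(g) = 0*g = 0)
(11² - 131)*T(11, y(-4)) = (11² - 131)*2 = (121 - 131)*2 = -10*2 = -20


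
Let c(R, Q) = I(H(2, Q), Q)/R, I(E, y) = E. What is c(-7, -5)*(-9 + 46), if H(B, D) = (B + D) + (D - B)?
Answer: 370/7 ≈ 52.857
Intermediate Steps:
H(B, D) = 2*D
c(R, Q) = 2*Q/R (c(R, Q) = (2*Q)/R = 2*Q/R)
c(-7, -5)*(-9 + 46) = (2*(-5)/(-7))*(-9 + 46) = (2*(-5)*(-⅐))*37 = (10/7)*37 = 370/7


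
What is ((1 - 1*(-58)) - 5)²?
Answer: 2916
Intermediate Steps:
((1 - 1*(-58)) - 5)² = ((1 + 58) - 5)² = (59 - 5)² = 54² = 2916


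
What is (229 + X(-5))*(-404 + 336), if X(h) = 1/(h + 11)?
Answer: -46750/3 ≈ -15583.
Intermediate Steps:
X(h) = 1/(11 + h)
(229 + X(-5))*(-404 + 336) = (229 + 1/(11 - 5))*(-404 + 336) = (229 + 1/6)*(-68) = (229 + ⅙)*(-68) = (1375/6)*(-68) = -46750/3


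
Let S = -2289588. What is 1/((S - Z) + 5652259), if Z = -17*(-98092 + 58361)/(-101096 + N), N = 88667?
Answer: 12429/41795313286 ≈ 2.9738e-7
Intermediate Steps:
Z = -675427/12429 (Z = -17*(-98092 + 58361)/(-101096 + 88667) = -(-675427)/(-12429) = -(-675427)*(-1)/12429 = -17*39731/12429 = -675427/12429 ≈ -54.343)
1/((S - Z) + 5652259) = 1/((-2289588 - 1*(-675427/12429)) + 5652259) = 1/((-2289588 + 675427/12429) + 5652259) = 1/(-28456613825/12429 + 5652259) = 1/(41795313286/12429) = 12429/41795313286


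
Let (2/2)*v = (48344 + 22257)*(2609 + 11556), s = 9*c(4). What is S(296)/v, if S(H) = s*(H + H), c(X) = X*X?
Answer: 85248/1000063165 ≈ 8.5243e-5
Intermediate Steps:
c(X) = X²
s = 144 (s = 9*4² = 9*16 = 144)
v = 1000063165 (v = (48344 + 22257)*(2609 + 11556) = 70601*14165 = 1000063165)
S(H) = 288*H (S(H) = 144*(H + H) = 144*(2*H) = 288*H)
S(296)/v = (288*296)/1000063165 = 85248*(1/1000063165) = 85248/1000063165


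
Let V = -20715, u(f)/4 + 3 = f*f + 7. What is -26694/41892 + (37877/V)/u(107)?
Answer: -2111172896317/3312943569780 ≈ -0.63725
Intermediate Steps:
u(f) = 16 + 4*f² (u(f) = -12 + 4*(f*f + 7) = -12 + 4*(f² + 7) = -12 + 4*(7 + f²) = -12 + (28 + 4*f²) = 16 + 4*f²)
-26694/41892 + (37877/V)/u(107) = -26694/41892 + (37877/(-20715))/(16 + 4*107²) = -26694*1/41892 + (37877*(-1/20715))/(16 + 4*11449) = -4449/6982 - 37877/(20715*(16 + 45796)) = -4449/6982 - 37877/20715/45812 = -4449/6982 - 37877/20715*1/45812 = -4449/6982 - 37877/948995580 = -2111172896317/3312943569780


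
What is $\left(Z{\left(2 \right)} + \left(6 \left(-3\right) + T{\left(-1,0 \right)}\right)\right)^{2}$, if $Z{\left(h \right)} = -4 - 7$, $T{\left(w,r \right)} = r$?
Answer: $841$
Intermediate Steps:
$Z{\left(h \right)} = -11$ ($Z{\left(h \right)} = -4 - 7 = -11$)
$\left(Z{\left(2 \right)} + \left(6 \left(-3\right) + T{\left(-1,0 \right)}\right)\right)^{2} = \left(-11 + \left(6 \left(-3\right) + 0\right)\right)^{2} = \left(-11 + \left(-18 + 0\right)\right)^{2} = \left(-11 - 18\right)^{2} = \left(-29\right)^{2} = 841$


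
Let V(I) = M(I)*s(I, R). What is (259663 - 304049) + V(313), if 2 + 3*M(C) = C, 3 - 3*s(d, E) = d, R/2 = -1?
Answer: -495884/9 ≈ -55098.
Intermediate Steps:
R = -2 (R = 2*(-1) = -2)
s(d, E) = 1 - d/3
M(C) = -⅔ + C/3
V(I) = (1 - I/3)*(-⅔ + I/3) (V(I) = (-⅔ + I/3)*(1 - I/3) = (1 - I/3)*(-⅔ + I/3))
(259663 - 304049) + V(313) = (259663 - 304049) - (-3 + 313)*(-2 + 313)/9 = -44386 - ⅑*310*311 = -44386 - 96410/9 = -495884/9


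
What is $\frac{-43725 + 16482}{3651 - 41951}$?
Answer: $\frac{27243}{38300} \approx 0.71131$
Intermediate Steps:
$\frac{-43725 + 16482}{3651 - 41951} = - \frac{27243}{-38300} = \left(-27243\right) \left(- \frac{1}{38300}\right) = \frac{27243}{38300}$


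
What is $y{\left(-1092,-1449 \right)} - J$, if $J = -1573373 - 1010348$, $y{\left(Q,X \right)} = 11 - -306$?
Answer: $2584038$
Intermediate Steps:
$y{\left(Q,X \right)} = 317$ ($y{\left(Q,X \right)} = 11 + 306 = 317$)
$J = -2583721$
$y{\left(-1092,-1449 \right)} - J = 317 - -2583721 = 317 + 2583721 = 2584038$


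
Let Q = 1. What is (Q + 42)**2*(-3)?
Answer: -5547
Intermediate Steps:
(Q + 42)**2*(-3) = (1 + 42)**2*(-3) = 43**2*(-3) = 1849*(-3) = -5547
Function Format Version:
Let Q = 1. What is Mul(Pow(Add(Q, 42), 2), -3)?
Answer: -5547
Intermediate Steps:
Mul(Pow(Add(Q, 42), 2), -3) = Mul(Pow(Add(1, 42), 2), -3) = Mul(Pow(43, 2), -3) = Mul(1849, -3) = -5547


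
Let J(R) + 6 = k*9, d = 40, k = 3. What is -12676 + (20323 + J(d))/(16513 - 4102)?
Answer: -157301492/12411 ≈ -12674.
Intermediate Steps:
J(R) = 21 (J(R) = -6 + 3*9 = -6 + 27 = 21)
-12676 + (20323 + J(d))/(16513 - 4102) = -12676 + (20323 + 21)/(16513 - 4102) = -12676 + 20344/12411 = -157301492/12411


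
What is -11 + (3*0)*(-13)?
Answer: -11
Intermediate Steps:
-11 + (3*0)*(-13) = -11 + 0*(-13) = -11 + 0 = -11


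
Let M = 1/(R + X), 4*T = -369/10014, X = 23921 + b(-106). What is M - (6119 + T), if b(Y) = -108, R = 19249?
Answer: -1759099164539/287481912 ≈ -6119.0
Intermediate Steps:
X = 23813 (X = 23921 - 108 = 23813)
T = -123/13352 (T = (-369/10014)/4 = (-369*1/10014)/4 = (¼)*(-123/3338) = -123/13352 ≈ -0.0092121)
M = 1/43062 (M = 1/(19249 + 23813) = 1/43062 ≈ 2.3222e-5)
M - (6119 + T) = 1/43062 - (6119 - 123/13352) = 1/43062 - 1*81700765/13352 = 1/43062 - 81700765/13352 = -1759099164539/287481912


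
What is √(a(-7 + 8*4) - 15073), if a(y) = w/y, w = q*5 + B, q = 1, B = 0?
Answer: 2*I*√94205/5 ≈ 122.77*I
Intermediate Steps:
w = 5 (w = 1*5 + 0 = 5 + 0 = 5)
a(y) = 5/y
√(a(-7 + 8*4) - 15073) = √(5/(-7 + 8*4) - 15073) = √(5/(-7 + 32) - 15073) = √(5/25 - 15073) = √(5*(1/25) - 15073) = √(⅕ - 15073) = √(-75364/5) = 2*I*√94205/5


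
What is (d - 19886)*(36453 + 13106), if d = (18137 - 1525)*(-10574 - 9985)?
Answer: -16926677916646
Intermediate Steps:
d = -341526108 (d = 16612*(-20559) = -341526108)
(d - 19886)*(36453 + 13106) = (-341526108 - 19886)*(36453 + 13106) = -341545994*49559 = -16926677916646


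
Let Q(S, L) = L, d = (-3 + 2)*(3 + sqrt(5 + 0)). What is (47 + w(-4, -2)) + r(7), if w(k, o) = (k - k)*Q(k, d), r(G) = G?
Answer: 54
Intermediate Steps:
d = -3 - sqrt(5) (d = -(3 + sqrt(5)) = -3 - sqrt(5) ≈ -5.2361)
w(k, o) = 0 (w(k, o) = (k - k)*(-3 - sqrt(5)) = 0*(-3 - sqrt(5)) = 0)
(47 + w(-4, -2)) + r(7) = (47 + 0) + 7 = 47 + 7 = 54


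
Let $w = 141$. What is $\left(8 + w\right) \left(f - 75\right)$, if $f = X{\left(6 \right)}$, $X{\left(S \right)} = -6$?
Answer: $-12069$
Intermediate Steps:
$f = -6$
$\left(8 + w\right) \left(f - 75\right) = \left(8 + 141\right) \left(-6 - 75\right) = 149 \left(-6 - 75\right) = 149 \left(-81\right) = -12069$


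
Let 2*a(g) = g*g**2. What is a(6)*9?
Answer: 972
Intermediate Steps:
a(g) = g**3/2 (a(g) = (g*g**2)/2 = g**3/2)
a(6)*9 = ((1/2)*6**3)*9 = ((1/2)*216)*9 = 108*9 = 972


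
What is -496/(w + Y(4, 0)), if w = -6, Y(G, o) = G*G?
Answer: -248/5 ≈ -49.600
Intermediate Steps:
Y(G, o) = G²
-496/(w + Y(4, 0)) = -496/(-6 + 4²) = -496/(-6 + 16) = -496/10 = -496*⅒ = -248/5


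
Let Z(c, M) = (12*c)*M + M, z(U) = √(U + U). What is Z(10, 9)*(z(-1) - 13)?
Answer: -14157 + 1089*I*√2 ≈ -14157.0 + 1540.1*I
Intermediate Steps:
z(U) = √2*√U (z(U) = √(2*U) = √2*√U)
Z(c, M) = M + 12*M*c (Z(c, M) = 12*M*c + M = M + 12*M*c)
Z(10, 9)*(z(-1) - 13) = (9*(1 + 12*10))*(√2*√(-1) - 13) = (9*(1 + 120))*(√2*I - 13) = (9*121)*(I*√2 - 13) = 1089*(-13 + I*√2) = -14157 + 1089*I*√2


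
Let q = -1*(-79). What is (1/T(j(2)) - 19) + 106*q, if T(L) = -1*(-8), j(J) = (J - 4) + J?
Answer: 66841/8 ≈ 8355.1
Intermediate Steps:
q = 79
j(J) = -4 + 2*J (j(J) = (-4 + J) + J = -4 + 2*J)
T(L) = 8
(1/T(j(2)) - 19) + 106*q = (1/8 - 19) + 106*79 = (1/8 - 19) + 8374 = -151/8 + 8374 = 66841/8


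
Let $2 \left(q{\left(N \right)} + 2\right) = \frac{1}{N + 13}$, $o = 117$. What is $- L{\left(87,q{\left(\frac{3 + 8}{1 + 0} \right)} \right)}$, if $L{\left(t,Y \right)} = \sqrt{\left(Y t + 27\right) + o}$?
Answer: $- \frac{i \sqrt{451}}{4} \approx - 5.3092 i$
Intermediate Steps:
$q{\left(N \right)} = -2 + \frac{1}{2 \left(13 + N\right)}$ ($q{\left(N \right)} = -2 + \frac{1}{2 \left(N + 13\right)} = -2 + \frac{1}{2 \left(13 + N\right)}$)
$L{\left(t,Y \right)} = \sqrt{144 + Y t}$ ($L{\left(t,Y \right)} = \sqrt{\left(Y t + 27\right) + 117} = \sqrt{\left(27 + Y t\right) + 117} = \sqrt{144 + Y t}$)
$- L{\left(87,q{\left(\frac{3 + 8}{1 + 0} \right)} \right)} = - \sqrt{144 + \frac{-51 - 4 \frac{3 + 8}{1 + 0}}{2 \left(13 + \frac{3 + 8}{1 + 0}\right)} 87} = - \sqrt{144 + \frac{-51 - 4 \cdot \frac{11}{1}}{2 \left(13 + \frac{11}{1}\right)} 87} = - \sqrt{144 + \frac{-51 - 4 \cdot 11 \cdot 1}{2 \left(13 + 11 \cdot 1\right)} 87} = - \sqrt{144 + \frac{-51 - 44}{2 \left(13 + 11\right)} 87} = - \sqrt{144 + \frac{-51 - 44}{2 \cdot 24} \cdot 87} = - \sqrt{144 + \frac{1}{2} \cdot \frac{1}{24} \left(-95\right) 87} = - \sqrt{144 - \frac{2755}{16}} = - \sqrt{- \frac{451}{16}} = - \frac{i \sqrt{451}}{4}$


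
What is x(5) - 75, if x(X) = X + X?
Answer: -65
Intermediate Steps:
x(X) = 2*X
x(5) - 75 = 2*5 - 75 = 10 - 75 = -65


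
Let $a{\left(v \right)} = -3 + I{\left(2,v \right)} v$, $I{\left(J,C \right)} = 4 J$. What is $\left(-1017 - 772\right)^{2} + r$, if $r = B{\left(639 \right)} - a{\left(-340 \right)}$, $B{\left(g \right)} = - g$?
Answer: $3202605$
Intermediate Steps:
$a{\left(v \right)} = -3 + 8 v$ ($a{\left(v \right)} = -3 + 4 \cdot 2 v = -3 + 8 v$)
$r = 2084$ ($r = \left(-1\right) 639 - \left(-3 + 8 \left(-340\right)\right) = -639 - \left(-3 - 2720\right) = -639 - -2723 = -639 + 2723 = 2084$)
$\left(-1017 - 772\right)^{2} + r = \left(-1017 - 772\right)^{2} + 2084 = \left(-1789\right)^{2} + 2084 = 3200521 + 2084 = 3202605$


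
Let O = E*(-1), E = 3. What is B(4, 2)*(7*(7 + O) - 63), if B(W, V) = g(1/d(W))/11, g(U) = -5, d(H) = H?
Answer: 175/11 ≈ 15.909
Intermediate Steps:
B(W, V) = -5/11
O = -3 (O = 3*(-1) = -3)
B(4, 2)*(7*(7 + O) - 63) = -5*(7*(7 - 3) - 63)/11 = -5*(7*4 - 63)/11 = -5*(28 - 63)/11 = -5/11*(-35) = 175/11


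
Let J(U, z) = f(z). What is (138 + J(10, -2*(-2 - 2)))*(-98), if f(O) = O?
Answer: -14308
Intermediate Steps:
J(U, z) = z
(138 + J(10, -2*(-2 - 2)))*(-98) = (138 - 2*(-2 - 2))*(-98) = (138 - 2*(-4))*(-98) = (138 + 8)*(-98) = 146*(-98) = -14308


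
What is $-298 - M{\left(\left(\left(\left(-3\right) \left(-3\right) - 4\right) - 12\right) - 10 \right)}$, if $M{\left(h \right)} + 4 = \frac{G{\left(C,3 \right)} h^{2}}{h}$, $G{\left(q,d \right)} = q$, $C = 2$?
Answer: $-260$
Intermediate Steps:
$M{\left(h \right)} = -4 + 2 h$ ($M{\left(h \right)} = -4 + \frac{2 h^{2}}{h} = -4 + 2 h$)
$-298 - M{\left(\left(\left(\left(-3\right) \left(-3\right) - 4\right) - 12\right) - 10 \right)} = -298 - \left(-4 + 2 \left(\left(\left(\left(-3\right) \left(-3\right) - 4\right) - 12\right) - 10\right)\right) = -298 - \left(-4 + 2 \left(\left(\left(9 - 4\right) - 12\right) - 10\right)\right) = -298 - \left(-4 + 2 \left(\left(5 - 12\right) - 10\right)\right) = -298 - \left(-4 + 2 \left(-7 - 10\right)\right) = -298 - \left(-4 + 2 \left(-17\right)\right) = -298 - \left(-4 - 34\right) = -298 - -38 = -298 + 38 = -260$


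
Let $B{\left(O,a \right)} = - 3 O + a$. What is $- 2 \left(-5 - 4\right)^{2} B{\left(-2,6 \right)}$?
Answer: $-1944$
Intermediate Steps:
$B{\left(O,a \right)} = a - 3 O$
$- 2 \left(-5 - 4\right)^{2} B{\left(-2,6 \right)} = - 2 \left(-5 - 4\right)^{2} \left(6 - -6\right) = - 2 \left(-9\right)^{2} \left(6 + 6\right) = \left(-2\right) 81 \cdot 12 = \left(-162\right) 12 = -1944$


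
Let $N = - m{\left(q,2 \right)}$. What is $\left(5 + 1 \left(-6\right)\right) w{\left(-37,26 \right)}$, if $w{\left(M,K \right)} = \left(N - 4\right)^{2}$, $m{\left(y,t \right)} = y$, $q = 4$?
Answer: $-64$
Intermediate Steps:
$N = -4$ ($N = \left(-1\right) 4 = -4$)
$w{\left(M,K \right)} = 64$ ($w{\left(M,K \right)} = \left(-4 - 4\right)^{2} = \left(-8\right)^{2} = 64$)
$\left(5 + 1 \left(-6\right)\right) w{\left(-37,26 \right)} = \left(5 + 1 \left(-6\right)\right) 64 = \left(5 - 6\right) 64 = \left(-1\right) 64 = -64$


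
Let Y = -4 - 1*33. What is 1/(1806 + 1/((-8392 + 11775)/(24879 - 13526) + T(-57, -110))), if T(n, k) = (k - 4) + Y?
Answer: 1710920/3089910167 ≈ 0.00055371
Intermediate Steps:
Y = -37 (Y = -4 - 33 = -37)
T(n, k) = -41 + k (T(n, k) = (k - 4) - 37 = (-4 + k) - 37 = -41 + k)
1/(1806 + 1/((-8392 + 11775)/(24879 - 13526) + T(-57, -110))) = 1/(1806 + 1/((-8392 + 11775)/(24879 - 13526) + (-41 - 110))) = 1/(1806 + 1/(3383/11353 - 151)) = 1/(1806 + 1/(-1710920/11353)) = 1/(1806 - 11353/1710920) = 1/(3089910167/1710920) = 1710920/3089910167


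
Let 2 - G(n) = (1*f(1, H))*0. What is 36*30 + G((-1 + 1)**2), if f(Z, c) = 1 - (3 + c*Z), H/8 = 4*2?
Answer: 1082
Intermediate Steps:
H = 64 (H = 8*(4*2) = 8*8 = 64)
f(Z, c) = -2 - Z*c (f(Z, c) = 1 - (3 + Z*c) = 1 + (-3 - Z*c) = -2 - Z*c)
G(n) = 2 (G(n) = 2 - 1*(-2 - 1*1*64)*0 = 2 - 1*(-2 - 64)*0 = 2 - 1*(-66)*0 = 2 - (-66)*0 = 2 - 1*0 = 2 + 0 = 2)
36*30 + G((-1 + 1)**2) = 36*30 + 2 = 1080 + 2 = 1082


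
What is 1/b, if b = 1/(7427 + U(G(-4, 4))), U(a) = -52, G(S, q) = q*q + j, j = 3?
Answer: 7375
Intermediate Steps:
G(S, q) = 3 + q² (G(S, q) = q*q + 3 = q² + 3 = 3 + q²)
b = 1/7375 (b = 1/(7427 - 52) = 1/7375 ≈ 0.00013559)
1/b = 1/(1/7375) = 7375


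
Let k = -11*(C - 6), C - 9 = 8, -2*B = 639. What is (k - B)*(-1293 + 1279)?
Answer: -2779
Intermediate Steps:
B = -639/2 (B = -½*639 = -639/2 ≈ -319.50)
C = 17 (C = 9 + 8 = 17)
k = -121 (k = -11*(17 - 6) = -11*11 = -121)
(k - B)*(-1293 + 1279) = (-121 - 1*(-639/2))*(-1293 + 1279) = (-121 + 639/2)*(-14) = (397/2)*(-14) = -2779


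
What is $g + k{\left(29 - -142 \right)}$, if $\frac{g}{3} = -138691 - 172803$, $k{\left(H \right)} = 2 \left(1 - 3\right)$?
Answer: $-934486$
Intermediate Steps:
$k{\left(H \right)} = -4$ ($k{\left(H \right)} = 2 \left(-2\right) = -4$)
$g = -934482$ ($g = 3 \left(-138691 - 172803\right) = 3 \left(-311494\right) = -934482$)
$g + k{\left(29 - -142 \right)} = -934482 - 4 = -934486$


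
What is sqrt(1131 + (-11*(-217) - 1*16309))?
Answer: I*sqrt(12791) ≈ 113.1*I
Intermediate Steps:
sqrt(1131 + (-11*(-217) - 1*16309)) = sqrt(1131 + (2387 - 16309)) = sqrt(1131 - 13922) = sqrt(-12791) = I*sqrt(12791)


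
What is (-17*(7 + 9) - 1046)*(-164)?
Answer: 216152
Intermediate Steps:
(-17*(7 + 9) - 1046)*(-164) = (-17*16 - 1046)*(-164) = (-272 - 1046)*(-164) = -1318*(-164) = 216152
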